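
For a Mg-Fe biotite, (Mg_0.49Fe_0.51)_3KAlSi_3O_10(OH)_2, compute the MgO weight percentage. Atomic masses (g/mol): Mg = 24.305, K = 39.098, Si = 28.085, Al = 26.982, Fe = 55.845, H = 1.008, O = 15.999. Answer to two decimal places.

12.73 wt%

Formula mass = 465.510 g/mol.
1.47 Mg → 1.4700 mol MgO per formula unit; M(MgO) = 40.304, so MgO mass = 59.247 g.
59.247/465.510 × 100 = 12.73 wt%.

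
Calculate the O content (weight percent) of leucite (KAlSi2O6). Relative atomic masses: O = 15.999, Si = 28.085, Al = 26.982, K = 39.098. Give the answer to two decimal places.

43.98 weight percent

Molar mass of KAlSi2O6: 1×39.098 + 1×26.982 + 2×28.085 + 6×15.999 = 218.244 g/mol.
Mass of O per formula unit: 6 × 15.999 = 95.994 g.
Weight fraction O = 95.994 / 218.244 = 0.4398.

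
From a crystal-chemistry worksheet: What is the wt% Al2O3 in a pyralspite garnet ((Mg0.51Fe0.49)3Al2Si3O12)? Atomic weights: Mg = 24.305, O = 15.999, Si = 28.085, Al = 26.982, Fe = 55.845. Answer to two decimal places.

Formula mass = 449.486 g/mol.
2 Al → 1.0000 mol Al2O3 per formula unit; M(Al2O3) = 101.961, so Al2O3 mass = 101.961 g.
101.961/449.486 × 100 = 22.68 wt%.

22.68 wt%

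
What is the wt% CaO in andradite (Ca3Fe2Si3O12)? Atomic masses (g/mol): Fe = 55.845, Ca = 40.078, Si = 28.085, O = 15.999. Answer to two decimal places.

33.11 wt%

Formula mass = 508.167 g/mol.
3 Ca → 3.0000 mol CaO per formula unit; M(CaO) = 56.077, so CaO mass = 168.231 g.
168.231/508.167 × 100 = 33.11 wt%.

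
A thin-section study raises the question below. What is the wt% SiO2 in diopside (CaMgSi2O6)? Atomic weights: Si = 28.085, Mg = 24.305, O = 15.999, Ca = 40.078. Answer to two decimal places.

55.49 wt%

Formula mass = 216.547 g/mol.
2 Si → 2.0000 mol SiO2 per formula unit; M(SiO2) = 60.083, so SiO2 mass = 120.166 g.
120.166/216.547 × 100 = 55.49 wt%.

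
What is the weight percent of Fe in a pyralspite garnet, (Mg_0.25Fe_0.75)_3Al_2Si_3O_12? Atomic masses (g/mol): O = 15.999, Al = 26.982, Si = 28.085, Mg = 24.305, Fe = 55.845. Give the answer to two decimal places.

M((Mg_0.25Fe_0.75)_3Al_2Si_3O_12) = 474.087 g/mol.
Fe contributes 2.25 × 55.845 = 125.651 g per mole.
125.651/474.087 = 0.2650 → 26.50%.

26.50 wt%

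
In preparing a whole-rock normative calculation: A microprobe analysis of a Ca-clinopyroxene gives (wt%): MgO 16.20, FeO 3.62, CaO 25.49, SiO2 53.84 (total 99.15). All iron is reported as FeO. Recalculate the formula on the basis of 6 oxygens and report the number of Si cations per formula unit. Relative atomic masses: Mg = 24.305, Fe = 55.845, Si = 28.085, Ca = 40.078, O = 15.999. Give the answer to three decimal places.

1.992 Si apfu

MgO: 16.20/40.304 = 0.40195 mol → 0.40195 mol Mg, 0.40195 mol O.
FeO: 3.62/71.844 = 0.05039 mol → 0.05039 mol Fe, 0.05039 mol O.
CaO: 25.49/56.077 = 0.45455 mol → 0.45455 mol Ca, 0.45455 mol O.
SiO2: 53.84/60.083 = 0.89609 mol → 0.89609 mol Si, 1.79218 mol O.
Total oxygen = 2.69907 mol. Normalization factor = 6/2.69907 = 2.22299.
Si per 6 O = 0.89609 × 2.22299 = 1.992.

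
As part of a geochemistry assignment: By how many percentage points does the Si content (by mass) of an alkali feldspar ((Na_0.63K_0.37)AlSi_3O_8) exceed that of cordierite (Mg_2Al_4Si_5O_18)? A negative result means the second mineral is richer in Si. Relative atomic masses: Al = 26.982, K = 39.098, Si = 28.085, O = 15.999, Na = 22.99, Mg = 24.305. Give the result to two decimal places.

Si in (Na_0.63K_0.37)AlSi_3O_8: molar mass 268.179 g/mol; 3×28.085 = 84.255 g → 31.42 wt%.
Si in Mg_2Al_4Si_5O_18: molar mass 584.945 g/mol; 5×28.085 = 140.425 g → 24.01 wt%.
Difference = 31.42 − 24.01 = 7.41 percentage points.

7.41 percentage points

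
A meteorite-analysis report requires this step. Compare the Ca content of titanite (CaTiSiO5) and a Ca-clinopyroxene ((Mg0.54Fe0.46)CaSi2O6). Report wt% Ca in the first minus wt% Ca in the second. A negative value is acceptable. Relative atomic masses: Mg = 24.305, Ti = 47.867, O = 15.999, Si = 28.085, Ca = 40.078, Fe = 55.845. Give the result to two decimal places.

Ca in CaTiSiO5: molar mass 196.025 g/mol; 1×40.078 = 40.078 g → 20.45 wt%.
Ca in (Mg0.54Fe0.46)CaSi2O6: molar mass 231.055 g/mol; 1×40.078 = 40.078 g → 17.35 wt%.
Difference = 20.45 − 17.35 = 3.10 percentage points.

3.10 percentage points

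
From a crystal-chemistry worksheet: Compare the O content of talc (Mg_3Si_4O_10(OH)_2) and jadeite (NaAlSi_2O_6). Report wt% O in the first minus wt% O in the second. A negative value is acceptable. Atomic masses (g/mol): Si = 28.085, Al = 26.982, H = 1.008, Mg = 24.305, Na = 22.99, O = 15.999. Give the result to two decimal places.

3.13 percentage points

First mineral: 191.988 g O in 379.259 g formula = 50.62 wt% O.
Second mineral: 95.994 g O in 202.136 g formula = 47.49 wt% O.
50.62% − 47.49% gives a difference of 3.13 percentage points.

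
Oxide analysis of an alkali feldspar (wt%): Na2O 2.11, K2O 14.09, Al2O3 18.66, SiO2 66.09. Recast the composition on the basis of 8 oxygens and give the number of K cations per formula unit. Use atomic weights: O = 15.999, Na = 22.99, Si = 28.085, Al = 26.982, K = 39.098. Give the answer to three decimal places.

0.816 K apfu

Na2O (M=61.979): mol = 0.03404; Na = 0.06808, O = 0.03404.
K2O (M=94.195): mol = 0.14958; K = 0.29916, O = 0.14958.
Al2O3 (M=101.961): mol = 0.18301; Al = 0.36602, O = 0.54903.
SiO2 (M=60.083): mol = 1.09998; Si = 1.09998, O = 2.19996.
ΣO = 2.93261; factor = 8/ΣO = 2.72795.
K apfu = 0.29916 × 2.72795 = 0.816.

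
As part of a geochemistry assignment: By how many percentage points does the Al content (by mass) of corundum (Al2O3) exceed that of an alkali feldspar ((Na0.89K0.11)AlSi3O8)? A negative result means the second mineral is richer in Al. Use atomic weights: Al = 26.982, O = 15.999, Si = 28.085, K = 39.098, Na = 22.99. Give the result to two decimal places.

42.71 percentage points

M(Al2O3) = 101.961 g/mol, so wt% Al = 53.964/101.961 × 100 = 52.93%.
M((Na0.89K0.11)AlSi3O8) = 263.991 g/mol, so wt% Al = 26.982/263.991 × 100 = 10.22%.
52.93 − 10.22 = 42.71 pp.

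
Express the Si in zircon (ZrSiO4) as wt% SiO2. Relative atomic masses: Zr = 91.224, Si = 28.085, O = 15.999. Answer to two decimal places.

Molar mass of ZrSiO4 = 1·91.224 + 1·28.085 + 4·15.999 = 183.305 g/mol.
Each formula unit contains 1 Si, equivalent to 1/1 = 1.0000 mol SiO2.
M(SiO2) = 1×28.085 + 2×15.999 = 60.083 g/mol.
Mass of SiO2 per formula unit = 1.0000 × 60.083 = 60.083 g.
SiO2 wt% = 60.083 / 183.305 × 100 = 32.78%.

32.78 wt%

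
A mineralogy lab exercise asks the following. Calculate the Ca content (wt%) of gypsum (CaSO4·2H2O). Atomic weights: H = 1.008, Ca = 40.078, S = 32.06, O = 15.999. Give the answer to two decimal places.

Molar mass of CaSO4·2H2O: 1·40.078 + 1·32.06 + 6·15.999 + 4·1.008 = 172.164 g/mol.
Mass of Ca per formula unit: 1 × 40.078 = 40.078 g.
Weight fraction Ca = 40.078 / 172.164 = 0.2328.

23.28 wt%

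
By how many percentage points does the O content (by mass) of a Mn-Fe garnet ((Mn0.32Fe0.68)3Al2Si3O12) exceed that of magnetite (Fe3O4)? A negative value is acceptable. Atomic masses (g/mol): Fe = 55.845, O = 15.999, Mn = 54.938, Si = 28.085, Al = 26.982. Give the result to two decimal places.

First mineral: 191.988 g O in 496.871 g formula = 38.64 wt% O.
Second mineral: 63.996 g O in 231.531 g formula = 27.64 wt% O.
38.64% − 27.64% gives a difference of 11.00 percentage points.

11.00 percentage points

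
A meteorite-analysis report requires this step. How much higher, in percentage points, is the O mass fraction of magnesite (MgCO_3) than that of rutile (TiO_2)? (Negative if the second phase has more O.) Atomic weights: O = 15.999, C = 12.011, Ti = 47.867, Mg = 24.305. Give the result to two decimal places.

O in MgCO_3: molar mass 84.313 g/mol; 3×15.999 = 47.997 g → 56.93 wt%.
O in TiO_2: molar mass 79.865 g/mol; 2×15.999 = 31.998 g → 40.07 wt%.
Difference = 56.93 − 40.07 = 16.86 percentage points.

16.86 percentage points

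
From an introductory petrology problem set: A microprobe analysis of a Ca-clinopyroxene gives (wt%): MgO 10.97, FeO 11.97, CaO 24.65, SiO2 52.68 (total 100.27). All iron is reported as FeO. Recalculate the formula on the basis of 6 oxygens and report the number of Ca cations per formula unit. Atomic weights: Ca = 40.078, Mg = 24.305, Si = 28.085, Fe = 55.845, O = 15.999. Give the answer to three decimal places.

MgO (M=40.304): mol = 0.27218; Mg = 0.27218, O = 0.27218.
FeO (M=71.844): mol = 0.16661; Fe = 0.16661, O = 0.16661.
CaO (M=56.077): mol = 0.43957; Ca = 0.43957, O = 0.43957.
SiO2 (M=60.083): mol = 0.87679; Si = 0.87679, O = 1.75358.
ΣO = 2.63194; factor = 6/ΣO = 2.27969.
Ca apfu = 0.43957 × 2.27969 = 1.002.

1.002 Ca apfu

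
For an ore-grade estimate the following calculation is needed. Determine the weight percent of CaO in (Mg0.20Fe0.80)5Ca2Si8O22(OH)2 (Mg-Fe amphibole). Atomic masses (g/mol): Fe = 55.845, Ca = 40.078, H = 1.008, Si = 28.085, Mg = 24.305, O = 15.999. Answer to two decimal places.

11.95 wt%

Formula mass = 938.513 g/mol.
2 Ca → 2.0000 mol CaO per formula unit; M(CaO) = 56.077, so CaO mass = 112.154 g.
112.154/938.513 × 100 = 11.95 wt%.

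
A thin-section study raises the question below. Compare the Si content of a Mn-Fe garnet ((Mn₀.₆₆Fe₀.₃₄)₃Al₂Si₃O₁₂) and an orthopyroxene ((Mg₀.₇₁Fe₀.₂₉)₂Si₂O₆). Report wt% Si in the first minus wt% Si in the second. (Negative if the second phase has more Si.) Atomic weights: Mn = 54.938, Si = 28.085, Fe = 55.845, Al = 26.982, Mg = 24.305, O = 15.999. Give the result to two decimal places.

First mineral: 84.255 g Si in 495.946 g formula = 16.99 wt% Si.
Second mineral: 56.170 g Si in 219.067 g formula = 25.64 wt% Si.
16.99% − 25.64% gives a difference of -8.65 percentage points.

-8.65 percentage points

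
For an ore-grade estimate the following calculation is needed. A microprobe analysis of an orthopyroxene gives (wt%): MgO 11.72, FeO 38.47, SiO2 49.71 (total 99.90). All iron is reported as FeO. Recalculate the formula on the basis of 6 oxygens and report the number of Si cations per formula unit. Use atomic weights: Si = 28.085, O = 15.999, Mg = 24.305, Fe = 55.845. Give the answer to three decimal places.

2.001 Si apfu

MgO: 11.72/40.304 = 0.29079 mol → 0.29079 mol Mg, 0.29079 mol O.
FeO: 38.47/71.844 = 0.53547 mol → 0.53547 mol Fe, 0.53547 mol O.
SiO2: 49.71/60.083 = 0.82736 mol → 0.82736 mol Si, 1.65472 mol O.
Total oxygen = 2.48098 mol. Normalization factor = 6/2.48098 = 2.41840.
Si per 6 O = 0.82736 × 2.41840 = 2.001.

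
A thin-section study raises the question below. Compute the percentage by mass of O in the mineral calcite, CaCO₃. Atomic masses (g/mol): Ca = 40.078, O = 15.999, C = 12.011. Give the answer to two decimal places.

47.96 weight percent

M(CaCO₃) = 100.086 g/mol.
O contributes 3 × 15.999 = 47.997 g per mole.
47.997/100.086 = 0.4796 → 47.96%.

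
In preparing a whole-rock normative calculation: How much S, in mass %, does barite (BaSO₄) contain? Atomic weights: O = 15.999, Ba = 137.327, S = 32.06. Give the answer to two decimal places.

Formula mass = 1*137.327 + 1*32.06 + 4*15.999 = 233.383 g/mol, of which 32.060 g is S.
So S makes up 32.060/233.383 = 0.1374 of the mass, i.e. 13.74%.

13.74 mass %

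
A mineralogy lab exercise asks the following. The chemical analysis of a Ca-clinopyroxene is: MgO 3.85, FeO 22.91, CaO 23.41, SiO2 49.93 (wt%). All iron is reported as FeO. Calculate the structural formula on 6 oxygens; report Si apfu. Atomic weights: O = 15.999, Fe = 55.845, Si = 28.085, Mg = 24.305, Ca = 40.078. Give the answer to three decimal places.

1.999 Si apfu

3.85 wt% MgO ÷ 40.304 g/mol = 0.09552 mol, giving 0.09552 Mg and 0.09552 O.
22.91 wt% FeO ÷ 71.844 g/mol = 0.31889 mol, giving 0.31889 Fe and 0.31889 O.
23.41 wt% CaO ÷ 56.077 g/mol = 0.41746 mol, giving 0.41746 Ca and 0.41746 O.
49.93 wt% SiO2 ÷ 60.083 g/mol = 0.83102 mol, giving 0.83102 Si and 1.66204 O.
Oxygen sums to 2.49391; scaling by 6/2.49391 = 2.40586 puts the formula on 6 O.
Si: 0.83102 × 2.40586 = 1.999 atoms per formula unit.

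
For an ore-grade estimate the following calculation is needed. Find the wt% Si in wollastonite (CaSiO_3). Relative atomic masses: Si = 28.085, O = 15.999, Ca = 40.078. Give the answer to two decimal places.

Formula mass = 1*40.078 + 1*28.085 + 3*15.999 = 116.160 g/mol, of which 28.085 g is Si.
So Si makes up 28.085/116.160 = 0.2418 of the mass, i.e. 24.18%.

24.18 weight percent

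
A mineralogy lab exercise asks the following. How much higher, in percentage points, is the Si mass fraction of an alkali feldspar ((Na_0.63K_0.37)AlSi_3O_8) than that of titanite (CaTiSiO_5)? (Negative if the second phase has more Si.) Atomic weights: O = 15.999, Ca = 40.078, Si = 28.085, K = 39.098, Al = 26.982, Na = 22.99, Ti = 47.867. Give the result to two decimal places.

17.09 percentage points

First mineral: 84.255 g Si in 268.179 g formula = 31.42 wt% Si.
Second mineral: 28.085 g Si in 196.025 g formula = 14.33 wt% Si.
31.42% − 14.33% gives a difference of 17.09 percentage points.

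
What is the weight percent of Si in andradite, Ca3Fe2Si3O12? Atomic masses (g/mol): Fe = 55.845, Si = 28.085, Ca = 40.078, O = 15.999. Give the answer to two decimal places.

16.58 wt%

Molar mass of Ca3Fe2Si3O12: 3·40.078 + 2·55.845 + 3·28.085 + 12·15.999 = 508.167 g/mol.
Mass of Si per formula unit: 3 × 28.085 = 84.255 g.
Weight fraction Si = 84.255 / 508.167 = 0.1658.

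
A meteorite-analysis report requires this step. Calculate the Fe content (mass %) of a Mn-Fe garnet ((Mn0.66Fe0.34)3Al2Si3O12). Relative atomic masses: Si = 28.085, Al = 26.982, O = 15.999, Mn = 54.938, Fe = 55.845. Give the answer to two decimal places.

Formula mass = 1.98×54.938 + 1.02×55.845 + 2×26.982 + 3×28.085 + 12×15.999 = 495.946 g/mol, of which 56.962 g is Fe.
So Fe makes up 56.962/495.946 = 0.1149 of the mass, i.e. 11.49%.

11.49 mass %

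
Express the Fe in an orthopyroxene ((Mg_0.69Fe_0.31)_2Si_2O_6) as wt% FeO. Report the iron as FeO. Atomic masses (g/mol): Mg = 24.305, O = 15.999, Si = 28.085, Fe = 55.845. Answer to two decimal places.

Molar mass of (Mg_0.69Fe_0.31)_2Si_2O_6 = 1.38×24.305 + 0.62×55.845 + 2×28.085 + 6×15.999 = 220.329 g/mol.
Each formula unit contains 0.62 Fe, equivalent to 0.62/1 = 0.6200 mol FeO.
M(FeO) = 1×55.845 + 1×15.999 = 71.844 g/mol.
Mass of FeO per formula unit = 0.6200 × 71.844 = 44.543 g.
FeO wt% = 44.543 / 220.329 × 100 = 20.22%.

20.22 wt%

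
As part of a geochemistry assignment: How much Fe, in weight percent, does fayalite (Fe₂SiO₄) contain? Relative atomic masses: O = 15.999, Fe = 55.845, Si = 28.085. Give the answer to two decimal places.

54.81 weight percent

Molar mass of Fe₂SiO₄: 2·55.845 + 1·28.085 + 4·15.999 = 203.771 g/mol.
Mass of Fe per formula unit: 2 × 55.845 = 111.690 g.
Weight fraction Fe = 111.690 / 203.771 = 0.5481.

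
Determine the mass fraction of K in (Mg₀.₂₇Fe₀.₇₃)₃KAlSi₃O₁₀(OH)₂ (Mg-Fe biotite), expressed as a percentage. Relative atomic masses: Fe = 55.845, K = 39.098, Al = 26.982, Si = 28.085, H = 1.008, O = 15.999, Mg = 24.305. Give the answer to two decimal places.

8.04 weight percent

Formula mass = 0.81*24.305 + 2.19*55.845 + 1*39.098 + 1*26.982 + 3*28.085 + 12*15.999 + 2*1.008 = 486.327 g/mol, of which 39.098 g is K.
So K makes up 39.098/486.327 = 0.0804 of the mass, i.e. 8.04%.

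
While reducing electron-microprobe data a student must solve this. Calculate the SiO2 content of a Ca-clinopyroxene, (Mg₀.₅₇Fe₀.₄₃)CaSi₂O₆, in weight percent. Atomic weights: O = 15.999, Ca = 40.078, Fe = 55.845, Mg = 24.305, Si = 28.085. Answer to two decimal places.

52.22 wt%

Formula mass = 230.109 g/mol.
2 Si → 2.0000 mol SiO2 per formula unit; M(SiO2) = 60.083, so SiO2 mass = 120.166 g.
120.166/230.109 × 100 = 52.22 wt%.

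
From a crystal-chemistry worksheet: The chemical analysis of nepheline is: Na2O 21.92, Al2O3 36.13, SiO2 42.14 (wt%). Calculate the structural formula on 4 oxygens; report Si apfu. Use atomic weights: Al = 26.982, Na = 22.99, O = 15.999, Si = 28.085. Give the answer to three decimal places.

Na2O: 21.92/61.979 = 0.35367 mol → 0.70734 mol Na, 0.35367 mol O.
Al2O3: 36.13/101.961 = 0.35435 mol → 0.70870 mol Al, 1.06305 mol O.
SiO2: 42.14/60.083 = 0.70136 mol → 0.70136 mol Si, 1.40272 mol O.
Total oxygen = 2.81944 mol. Normalization factor = 4/2.81944 = 1.41872.
Si per 4 O = 0.70136 × 1.41872 = 0.995.

0.995 Si apfu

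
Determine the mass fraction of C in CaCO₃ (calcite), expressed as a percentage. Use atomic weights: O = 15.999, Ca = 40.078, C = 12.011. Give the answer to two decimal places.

Formula mass = 1×40.078 + 1×12.011 + 3×15.999 = 100.086 g/mol, of which 12.011 g is C.
So C makes up 12.011/100.086 = 0.1200 of the mass, i.e. 12.00%.

12.00 mass %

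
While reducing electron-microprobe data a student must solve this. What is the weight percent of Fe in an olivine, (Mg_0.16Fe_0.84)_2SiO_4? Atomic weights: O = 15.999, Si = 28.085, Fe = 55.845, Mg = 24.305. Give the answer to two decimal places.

M((Mg_0.16Fe_0.84)_2SiO_4) = 193.678 g/mol.
Fe contributes 1.68 × 55.845 = 93.820 g per mole.
93.820/193.678 = 0.4844 → 48.44%.

48.44 weight percent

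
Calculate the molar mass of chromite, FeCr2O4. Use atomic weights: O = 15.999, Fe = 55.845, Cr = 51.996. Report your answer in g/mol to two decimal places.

223.83 g/mol

The formula mass is the sum 1(55.845) + 2(51.996) + 4(15.999).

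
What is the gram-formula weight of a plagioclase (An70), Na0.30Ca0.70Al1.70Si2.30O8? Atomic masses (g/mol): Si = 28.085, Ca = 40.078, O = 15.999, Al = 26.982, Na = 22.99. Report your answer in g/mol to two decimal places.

M = 0.30(22.99) + 0.70(40.078) + 1.70(26.982) + 2.30(28.085) + 8(15.999)

273.41 g/mol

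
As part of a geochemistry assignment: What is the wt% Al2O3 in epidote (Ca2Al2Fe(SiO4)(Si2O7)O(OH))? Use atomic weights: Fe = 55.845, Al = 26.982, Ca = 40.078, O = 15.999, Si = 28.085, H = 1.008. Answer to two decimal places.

21.10 wt%

M(Ca2Al2Fe(SiO4)(Si2O7)O(OH)) = 483.215 g/mol; M(Al2O3) = 101.961 g/mol.
Moles Al2O3 per formula unit = 2 Al ÷ 2 = 1.0000.
Al2O3 fraction = (1.0000 × 101.961) / 483.215 = 101.961/483.215 = 0.2110.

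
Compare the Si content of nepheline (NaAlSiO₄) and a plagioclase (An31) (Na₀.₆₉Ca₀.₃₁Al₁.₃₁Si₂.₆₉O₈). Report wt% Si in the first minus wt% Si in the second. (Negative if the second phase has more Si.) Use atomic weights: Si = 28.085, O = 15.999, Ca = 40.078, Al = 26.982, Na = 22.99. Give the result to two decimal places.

Si in NaAlSiO₄: molar mass 142.053 g/mol; 1×28.085 = 28.085 g → 19.77 wt%.
Si in Na₀.₆₉Ca₀.₃₁Al₁.₃₁Si₂.₆₉O₈: molar mass 267.174 g/mol; 2.69×28.085 = 75.549 g → 28.28 wt%.
Difference = 19.77 − 28.28 = -8.51 percentage points.

-8.51 percentage points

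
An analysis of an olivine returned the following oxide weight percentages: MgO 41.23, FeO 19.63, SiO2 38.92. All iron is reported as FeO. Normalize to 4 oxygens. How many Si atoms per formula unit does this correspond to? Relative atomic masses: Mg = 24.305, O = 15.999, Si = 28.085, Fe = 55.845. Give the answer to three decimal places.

41.23 wt% MgO ÷ 40.304 g/mol = 1.02298 mol, giving 1.02298 Mg and 1.02298 O.
19.63 wt% FeO ÷ 71.844 g/mol = 0.27323 mol, giving 0.27323 Fe and 0.27323 O.
38.92 wt% SiO2 ÷ 60.083 g/mol = 0.64777 mol, giving 0.64777 Si and 1.29554 O.
Oxygen sums to 2.59175; scaling by 4/2.59175 = 1.54336 puts the formula on 4 O.
Si: 0.64777 × 1.54336 = 1.000 atoms per formula unit.

1.000 Si apfu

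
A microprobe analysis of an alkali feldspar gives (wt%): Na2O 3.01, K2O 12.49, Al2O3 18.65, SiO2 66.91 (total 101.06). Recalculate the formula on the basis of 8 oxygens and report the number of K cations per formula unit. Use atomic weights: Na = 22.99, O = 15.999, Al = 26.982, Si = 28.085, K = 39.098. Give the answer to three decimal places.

0.717 K apfu

Na2O: 3.01/61.979 = 0.04856 mol → 0.09712 mol Na, 0.04856 mol O.
K2O: 12.49/94.195 = 0.13260 mol → 0.26520 mol K, 0.13260 mol O.
Al2O3: 18.65/101.961 = 0.18291 mol → 0.36582 mol Al, 0.54873 mol O.
SiO2: 66.91/60.083 = 1.11363 mol → 1.11363 mol Si, 2.22726 mol O.
Total oxygen = 2.95715 mol. Normalization factor = 8/2.95715 = 2.70531.
K per 8 O = 0.26520 × 2.70531 = 0.717.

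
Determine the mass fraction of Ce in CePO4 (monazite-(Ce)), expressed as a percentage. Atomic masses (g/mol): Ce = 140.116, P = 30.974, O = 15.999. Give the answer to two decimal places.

M(CePO4) = 235.086 g/mol.
Ce contributes 1 × 140.116 = 140.116 g per mole.
140.116/235.086 = 0.5960 → 59.60%.

59.60 mass %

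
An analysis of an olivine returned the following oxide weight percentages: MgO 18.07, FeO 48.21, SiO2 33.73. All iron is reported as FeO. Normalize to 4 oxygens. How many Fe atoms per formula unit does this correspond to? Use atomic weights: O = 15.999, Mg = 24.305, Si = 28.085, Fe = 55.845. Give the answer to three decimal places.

1.197 Fe apfu

MgO (M=40.304): mol = 0.44834; Mg = 0.44834, O = 0.44834.
FeO (M=71.844): mol = 0.67104; Fe = 0.67104, O = 0.67104.
SiO2 (M=60.083): mol = 0.56139; Si = 0.56139, O = 1.12278.
ΣO = 2.24216; factor = 4/ΣO = 1.78399.
Fe apfu = 0.67104 × 1.78399 = 1.197.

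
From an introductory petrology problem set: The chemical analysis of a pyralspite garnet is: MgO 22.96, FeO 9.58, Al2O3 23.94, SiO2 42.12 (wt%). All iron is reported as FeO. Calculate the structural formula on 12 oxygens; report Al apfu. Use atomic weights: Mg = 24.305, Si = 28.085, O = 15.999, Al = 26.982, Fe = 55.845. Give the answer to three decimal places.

2.006 Al apfu

MgO: 22.96/40.304 = 0.56967 mol → 0.56967 mol Mg, 0.56967 mol O.
FeO: 9.58/71.844 = 0.13334 mol → 0.13334 mol Fe, 0.13334 mol O.
Al2O3: 23.94/101.961 = 0.23480 mol → 0.46960 mol Al, 0.70440 mol O.
SiO2: 42.12/60.083 = 0.70103 mol → 0.70103 mol Si, 1.40206 mol O.
Total oxygen = 2.80947 mol. Normalization factor = 12/2.80947 = 4.27127.
Al per 12 O = 0.46960 × 4.27127 = 2.006.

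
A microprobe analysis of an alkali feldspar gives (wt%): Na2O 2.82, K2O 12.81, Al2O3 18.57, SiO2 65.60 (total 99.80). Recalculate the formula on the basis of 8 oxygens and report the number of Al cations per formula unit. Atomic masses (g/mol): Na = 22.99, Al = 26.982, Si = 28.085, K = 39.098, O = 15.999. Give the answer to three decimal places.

Na2O: 2.82/61.979 = 0.04550 mol → 0.09100 mol Na, 0.04550 mol O.
K2O: 12.81/94.195 = 0.13599 mol → 0.27198 mol K, 0.13599 mol O.
Al2O3: 18.57/101.961 = 0.18213 mol → 0.36426 mol Al, 0.54639 mol O.
SiO2: 65.60/60.083 = 1.09182 mol → 1.09182 mol Si, 2.18364 mol O.
Total oxygen = 2.91152 mol. Normalization factor = 8/2.91152 = 2.74771.
Al per 8 O = 0.36426 × 2.74771 = 1.001.

1.001 Al apfu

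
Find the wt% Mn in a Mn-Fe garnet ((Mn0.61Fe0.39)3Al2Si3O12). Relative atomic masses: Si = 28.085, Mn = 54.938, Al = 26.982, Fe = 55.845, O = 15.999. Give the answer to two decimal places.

20.27 mass %

M((Mn0.61Fe0.39)3Al2Si3O12) = 496.082 g/mol.
Mn contributes 1.83 × 54.938 = 100.537 g per mole.
100.537/496.082 = 0.2027 → 20.27%.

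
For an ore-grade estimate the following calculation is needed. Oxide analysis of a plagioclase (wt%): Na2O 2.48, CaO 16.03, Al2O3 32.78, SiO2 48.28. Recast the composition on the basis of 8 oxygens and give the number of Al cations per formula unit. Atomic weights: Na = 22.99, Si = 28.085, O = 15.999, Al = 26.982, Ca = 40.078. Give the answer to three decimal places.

Na2O (M=61.979): mol = 0.04001; Na = 0.08002, O = 0.04001.
CaO (M=56.077): mol = 0.28586; Ca = 0.28586, O = 0.28586.
Al2O3 (M=101.961): mol = 0.32150; Al = 0.64300, O = 0.96450.
SiO2 (M=60.083): mol = 0.80356; Si = 0.80356, O = 1.60712.
ΣO = 2.89749; factor = 8/ΣO = 2.76101.
Al apfu = 0.64300 × 2.76101 = 1.775.

1.775 Al apfu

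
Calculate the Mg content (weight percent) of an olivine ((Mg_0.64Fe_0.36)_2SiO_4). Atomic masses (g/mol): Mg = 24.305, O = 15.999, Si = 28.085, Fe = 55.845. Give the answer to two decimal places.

Formula mass = 1.28*24.305 + 0.72*55.845 + 1*28.085 + 4*15.999 = 163.400 g/mol, of which 31.110 g is Mg.
So Mg makes up 31.110/163.400 = 0.1904 of the mass, i.e. 19.04%.

19.04 weight percent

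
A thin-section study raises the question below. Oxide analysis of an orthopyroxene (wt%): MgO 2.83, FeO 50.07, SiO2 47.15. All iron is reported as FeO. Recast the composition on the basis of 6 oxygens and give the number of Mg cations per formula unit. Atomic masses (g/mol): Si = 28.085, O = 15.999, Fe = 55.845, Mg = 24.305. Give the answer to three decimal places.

0.180 Mg apfu

MgO: 2.83/40.304 = 0.07022 mol → 0.07022 mol Mg, 0.07022 mol O.
FeO: 50.07/71.844 = 0.69693 mol → 0.69693 mol Fe, 0.69693 mol O.
SiO2: 47.15/60.083 = 0.78475 mol → 0.78475 mol Si, 1.56950 mol O.
Total oxygen = 2.33665 mol. Normalization factor = 6/2.33665 = 2.56778.
Mg per 6 O = 0.07022 × 2.56778 = 0.180.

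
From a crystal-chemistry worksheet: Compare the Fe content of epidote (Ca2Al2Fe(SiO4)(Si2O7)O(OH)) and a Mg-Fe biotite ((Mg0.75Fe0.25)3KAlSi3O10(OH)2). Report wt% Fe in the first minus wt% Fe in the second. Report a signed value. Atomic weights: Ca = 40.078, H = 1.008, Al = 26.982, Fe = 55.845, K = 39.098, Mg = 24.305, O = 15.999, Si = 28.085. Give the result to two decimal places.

2.06 percentage points

Fe in Ca2Al2Fe(SiO4)(Si2O7)O(OH): molar mass 483.215 g/mol; 1×55.845 = 55.845 g → 11.56 wt%.
Fe in (Mg0.75Fe0.25)3KAlSi3O10(OH)2: molar mass 440.909 g/mol; 0.75×55.845 = 41.884 g → 9.50 wt%.
Difference = 11.56 − 9.50 = 2.06 percentage points.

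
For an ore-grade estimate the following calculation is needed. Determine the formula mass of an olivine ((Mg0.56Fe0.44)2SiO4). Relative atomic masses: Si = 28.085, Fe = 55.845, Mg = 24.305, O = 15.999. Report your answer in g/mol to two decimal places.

168.45 g/mol

The formula mass is the sum 1.12*24.305 + 0.88*55.845 + 1*28.085 + 4*15.999.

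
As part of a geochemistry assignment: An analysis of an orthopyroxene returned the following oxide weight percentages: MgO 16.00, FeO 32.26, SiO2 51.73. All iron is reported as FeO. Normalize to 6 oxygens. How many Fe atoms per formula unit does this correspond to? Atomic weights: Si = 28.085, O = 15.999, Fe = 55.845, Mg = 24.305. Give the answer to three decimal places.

1.049 Fe apfu

16.00 wt% MgO ÷ 40.304 g/mol = 0.39698 mol, giving 0.39698 Mg and 0.39698 O.
32.26 wt% FeO ÷ 71.844 g/mol = 0.44903 mol, giving 0.44903 Fe and 0.44903 O.
51.73 wt% SiO2 ÷ 60.083 g/mol = 0.86098 mol, giving 0.86098 Si and 1.72196 O.
Oxygen sums to 2.56797; scaling by 6/2.56797 = 2.33648 puts the formula on 6 O.
Fe: 0.44903 × 2.33648 = 1.049 atoms per formula unit.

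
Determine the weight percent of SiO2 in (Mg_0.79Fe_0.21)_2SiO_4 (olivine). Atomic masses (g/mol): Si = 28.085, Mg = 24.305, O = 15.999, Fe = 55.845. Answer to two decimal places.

M((Mg_0.79Fe_0.21)_2SiO_4) = 153.938 g/mol; M(SiO2) = 60.083 g/mol.
Moles SiO2 per formula unit = 1 Si ÷ 1 = 1.0000.
SiO2 fraction = (1.0000 × 60.083) / 153.938 = 60.083/153.938 = 0.3903.

39.03 wt%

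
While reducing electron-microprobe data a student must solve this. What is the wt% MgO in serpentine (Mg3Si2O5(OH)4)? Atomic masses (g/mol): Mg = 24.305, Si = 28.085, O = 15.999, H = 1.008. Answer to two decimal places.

43.63 wt%

Molar mass of Mg3Si2O5(OH)4 = 3×24.305 + 2×28.085 + 9×15.999 + 4×1.008 = 277.108 g/mol.
Each formula unit contains 3 Mg, equivalent to 3/1 = 3.0000 mol MgO.
M(MgO) = 1×24.305 + 1×15.999 = 40.304 g/mol.
Mass of MgO per formula unit = 3.0000 × 40.304 = 120.912 g.
MgO wt% = 120.912 / 277.108 × 100 = 43.63%.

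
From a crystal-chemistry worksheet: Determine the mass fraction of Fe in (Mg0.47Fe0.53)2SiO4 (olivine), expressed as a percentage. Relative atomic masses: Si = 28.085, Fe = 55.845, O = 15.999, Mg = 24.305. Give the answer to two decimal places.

M((Mg0.47Fe0.53)2SiO4) = 174.123 g/mol.
Fe contributes 1.06 × 55.845 = 59.196 g per mole.
59.196/174.123 = 0.3400 → 34.00%.

34.00 weight percent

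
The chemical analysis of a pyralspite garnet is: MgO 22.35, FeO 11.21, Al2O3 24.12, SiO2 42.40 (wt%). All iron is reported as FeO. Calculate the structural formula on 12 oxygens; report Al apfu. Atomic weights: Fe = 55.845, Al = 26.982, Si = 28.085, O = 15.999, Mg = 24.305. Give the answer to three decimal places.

2.005 Al apfu

MgO: 22.35/40.304 = 0.55454 mol → 0.55454 mol Mg, 0.55454 mol O.
FeO: 11.21/71.844 = 0.15603 mol → 0.15603 mol Fe, 0.15603 mol O.
Al2O3: 24.12/101.961 = 0.23656 mol → 0.47312 mol Al, 0.70968 mol O.
SiO2: 42.40/60.083 = 0.70569 mol → 0.70569 mol Si, 1.41138 mol O.
Total oxygen = 2.83163 mol. Normalization factor = 12/2.83163 = 4.23784.
Al per 12 O = 0.47312 × 4.23784 = 2.005.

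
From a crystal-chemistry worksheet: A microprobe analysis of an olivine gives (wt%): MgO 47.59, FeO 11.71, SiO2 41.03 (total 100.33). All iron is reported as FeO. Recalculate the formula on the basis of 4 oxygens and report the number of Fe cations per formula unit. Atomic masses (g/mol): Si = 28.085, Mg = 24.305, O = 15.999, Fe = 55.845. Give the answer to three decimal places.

0.241 Fe apfu

MgO: 47.59/40.304 = 1.18078 mol → 1.18078 mol Mg, 1.18078 mol O.
FeO: 11.71/71.844 = 0.16299 mol → 0.16299 mol Fe, 0.16299 mol O.
SiO2: 41.03/60.083 = 0.68289 mol → 0.68289 mol Si, 1.36578 mol O.
Total oxygen = 2.70955 mol. Normalization factor = 4/2.70955 = 1.47626.
Fe per 4 O = 0.16299 × 1.47626 = 0.241.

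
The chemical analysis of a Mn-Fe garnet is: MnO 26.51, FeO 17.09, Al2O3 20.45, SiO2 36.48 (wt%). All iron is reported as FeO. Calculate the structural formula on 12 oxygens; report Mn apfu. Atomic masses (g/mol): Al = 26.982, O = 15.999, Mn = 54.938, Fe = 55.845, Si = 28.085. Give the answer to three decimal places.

MnO (M=70.937): mol = 0.37371; Mn = 0.37371, O = 0.37371.
FeO (M=71.844): mol = 0.23788; Fe = 0.23788, O = 0.23788.
Al2O3 (M=101.961): mol = 0.20057; Al = 0.40114, O = 0.60171.
SiO2 (M=60.083): mol = 0.60716; Si = 0.60716, O = 1.21432.
ΣO = 2.42762; factor = 12/ΣO = 4.94311.
Mn apfu = 0.37371 × 4.94311 = 1.847.

1.847 Mn apfu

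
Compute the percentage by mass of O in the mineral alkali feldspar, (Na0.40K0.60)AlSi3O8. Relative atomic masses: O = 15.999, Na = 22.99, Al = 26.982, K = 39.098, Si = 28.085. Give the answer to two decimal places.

47.08 weight percent

Formula mass = 0.40·22.99 + 0.60·39.098 + 1·26.982 + 3·28.085 + 8·15.999 = 271.884 g/mol, of which 127.992 g is O.
So O makes up 127.992/271.884 = 0.4708 of the mass, i.e. 47.08%.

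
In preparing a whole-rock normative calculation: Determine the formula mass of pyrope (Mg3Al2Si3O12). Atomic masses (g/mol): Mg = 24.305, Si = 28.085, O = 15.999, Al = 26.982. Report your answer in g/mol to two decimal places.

403.12 g/mol

The formula mass is the sum 3·24.305 + 2·26.982 + 3·28.085 + 12·15.999.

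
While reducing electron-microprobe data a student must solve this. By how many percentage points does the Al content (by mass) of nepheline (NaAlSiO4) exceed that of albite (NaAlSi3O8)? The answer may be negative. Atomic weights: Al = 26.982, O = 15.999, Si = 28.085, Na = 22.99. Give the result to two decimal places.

8.70 percentage points

M(NaAlSiO4) = 142.053 g/mol, so wt% Al = 26.982/142.053 × 100 = 18.99%.
M(NaAlSi3O8) = 262.219 g/mol, so wt% Al = 26.982/262.219 × 100 = 10.29%.
18.99 − 10.29 = 8.70 pp.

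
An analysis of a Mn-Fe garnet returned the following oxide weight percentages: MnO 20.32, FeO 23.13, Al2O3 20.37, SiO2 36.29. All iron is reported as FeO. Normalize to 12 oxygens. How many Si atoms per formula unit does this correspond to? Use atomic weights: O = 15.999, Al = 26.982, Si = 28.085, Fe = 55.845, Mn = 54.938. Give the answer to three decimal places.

20.32 wt% MnO ÷ 70.937 g/mol = 0.28645 mol, giving 0.28645 Mn and 0.28645 O.
23.13 wt% FeO ÷ 71.844 g/mol = 0.32195 mol, giving 0.32195 Fe and 0.32195 O.
20.37 wt% Al2O3 ÷ 101.961 g/mol = 0.19978 mol, giving 0.39956 Al and 0.59934 O.
36.29 wt% SiO2 ÷ 60.083 g/mol = 0.60400 mol, giving 0.60400 Si and 1.20800 O.
Oxygen sums to 2.41574; scaling by 12/2.41574 = 4.96742 puts the formula on 12 O.
Si: 0.60400 × 4.96742 = 3.000 atoms per formula unit.

3.000 Si apfu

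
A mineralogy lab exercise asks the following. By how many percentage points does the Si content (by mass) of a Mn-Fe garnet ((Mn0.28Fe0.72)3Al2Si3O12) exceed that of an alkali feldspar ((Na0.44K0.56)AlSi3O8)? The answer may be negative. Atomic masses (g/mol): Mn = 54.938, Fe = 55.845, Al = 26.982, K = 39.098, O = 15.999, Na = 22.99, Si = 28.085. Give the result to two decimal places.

M((Mn0.28Fe0.72)3Al2Si3O12) = 496.980 g/mol, so wt% Si = 84.255/496.980 × 100 = 16.95%.
M((Na0.44K0.56)AlSi3O8) = 271.239 g/mol, so wt% Si = 84.255/271.239 × 100 = 31.06%.
16.95 − 31.06 = -14.11 pp.

-14.11 percentage points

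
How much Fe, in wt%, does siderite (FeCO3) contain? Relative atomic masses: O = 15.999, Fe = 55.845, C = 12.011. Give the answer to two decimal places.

48.20 wt%

Formula mass = 1×55.845 + 1×12.011 + 3×15.999 = 115.853 g/mol, of which 55.845 g is Fe.
So Fe makes up 55.845/115.853 = 0.4820 of the mass, i.e. 48.20%.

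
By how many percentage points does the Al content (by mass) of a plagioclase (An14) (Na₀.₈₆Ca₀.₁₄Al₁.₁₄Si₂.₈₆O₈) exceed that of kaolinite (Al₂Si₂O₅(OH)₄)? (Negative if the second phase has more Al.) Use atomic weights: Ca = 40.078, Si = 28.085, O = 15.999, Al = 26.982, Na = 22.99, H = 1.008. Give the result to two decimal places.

-9.27 percentage points

M(Na₀.₈₆Ca₀.₁₄Al₁.₁₄Si₂.₈₆O₈) = 264.457 g/mol, so wt% Al = 30.759/264.457 × 100 = 11.63%.
M(Al₂Si₂O₅(OH)₄) = 258.157 g/mol, so wt% Al = 53.964/258.157 × 100 = 20.90%.
11.63 − 20.90 = -9.27 pp.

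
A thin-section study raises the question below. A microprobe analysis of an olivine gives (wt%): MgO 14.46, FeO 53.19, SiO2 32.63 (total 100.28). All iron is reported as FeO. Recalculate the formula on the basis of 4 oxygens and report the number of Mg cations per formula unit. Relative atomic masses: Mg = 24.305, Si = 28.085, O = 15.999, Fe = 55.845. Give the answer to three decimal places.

MgO: 14.46/40.304 = 0.35877 mol → 0.35877 mol Mg, 0.35877 mol O.
FeO: 53.19/71.844 = 0.74035 mol → 0.74035 mol Fe, 0.74035 mol O.
SiO2: 32.63/60.083 = 0.54308 mol → 0.54308 mol Si, 1.08616 mol O.
Total oxygen = 2.18528 mol. Normalization factor = 4/2.18528 = 1.83043.
Mg per 4 O = 0.35877 × 1.83043 = 0.657.

0.657 Mg apfu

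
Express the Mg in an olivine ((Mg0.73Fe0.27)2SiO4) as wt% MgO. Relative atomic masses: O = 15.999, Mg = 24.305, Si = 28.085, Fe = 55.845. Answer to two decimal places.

Formula mass = 157.723 g/mol.
1.46 Mg → 1.4600 mol MgO per formula unit; M(MgO) = 40.304, so MgO mass = 58.844 g.
58.844/157.723 × 100 = 37.31 wt%.

37.31 wt%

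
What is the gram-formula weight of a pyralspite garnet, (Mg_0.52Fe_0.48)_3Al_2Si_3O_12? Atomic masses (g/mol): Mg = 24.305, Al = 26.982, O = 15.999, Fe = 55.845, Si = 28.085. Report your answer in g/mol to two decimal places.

448.54 g/mol

Mg: 1.56 × 24.305 = 37.9158
Fe: 1.44 × 55.845 = 80.4168
Al: 2 × 26.982 = 53.9640
Si: 3 × 28.085 = 84.2550
O: 12 × 15.999 = 191.9880
Summing the contributions gives the formula mass.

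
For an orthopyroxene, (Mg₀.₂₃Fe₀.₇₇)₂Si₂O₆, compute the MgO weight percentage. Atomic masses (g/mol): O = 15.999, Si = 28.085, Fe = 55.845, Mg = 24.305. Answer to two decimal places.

7.44 wt%

Formula mass = 249.346 g/mol.
0.46 Mg → 0.4600 mol MgO per formula unit; M(MgO) = 40.304, so MgO mass = 18.540 g.
18.540/249.346 × 100 = 7.44 wt%.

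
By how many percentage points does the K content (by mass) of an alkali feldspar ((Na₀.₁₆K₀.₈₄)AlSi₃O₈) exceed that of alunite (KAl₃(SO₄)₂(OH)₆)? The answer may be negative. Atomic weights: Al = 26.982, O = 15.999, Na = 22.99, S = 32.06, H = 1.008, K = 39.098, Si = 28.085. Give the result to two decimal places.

First mineral: 32.842 g K in 275.750 g formula = 11.91 wt% K.
Second mineral: 39.098 g K in 414.198 g formula = 9.44 wt% K.
11.91% − 9.44% gives a difference of 2.47 percentage points.

2.47 percentage points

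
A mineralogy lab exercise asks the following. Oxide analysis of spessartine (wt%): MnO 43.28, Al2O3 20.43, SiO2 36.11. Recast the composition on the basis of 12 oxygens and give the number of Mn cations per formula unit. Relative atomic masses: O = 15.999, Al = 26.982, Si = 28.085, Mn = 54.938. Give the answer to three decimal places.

43.28 wt% MnO ÷ 70.937 g/mol = 0.61012 mol, giving 0.61012 Mn and 0.61012 O.
20.43 wt% Al2O3 ÷ 101.961 g/mol = 0.20037 mol, giving 0.40074 Al and 0.60111 O.
36.11 wt% SiO2 ÷ 60.083 g/mol = 0.60100 mol, giving 0.60100 Si and 1.20200 O.
Oxygen sums to 2.41323; scaling by 12/2.41323 = 4.97259 puts the formula on 12 O.
Mn: 0.61012 × 4.97259 = 3.034 atoms per formula unit.

3.034 Mn apfu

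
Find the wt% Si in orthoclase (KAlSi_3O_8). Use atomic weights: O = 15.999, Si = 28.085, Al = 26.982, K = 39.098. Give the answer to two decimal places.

Formula mass = 1*39.098 + 1*26.982 + 3*28.085 + 8*15.999 = 278.327 g/mol, of which 84.255 g is Si.
So Si makes up 84.255/278.327 = 0.3027 of the mass, i.e. 30.27%.

30.27 mass %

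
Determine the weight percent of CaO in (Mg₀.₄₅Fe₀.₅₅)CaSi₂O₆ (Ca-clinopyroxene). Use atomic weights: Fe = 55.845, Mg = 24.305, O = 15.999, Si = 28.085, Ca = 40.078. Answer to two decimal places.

23.98 wt%

M((Mg₀.₄₅Fe₀.₅₅)CaSi₂O₆) = 233.894 g/mol; M(CaO) = 56.077 g/mol.
Moles CaO per formula unit = 1 Ca ÷ 1 = 1.0000.
CaO fraction = (1.0000 × 56.077) / 233.894 = 56.077/233.894 = 0.2398.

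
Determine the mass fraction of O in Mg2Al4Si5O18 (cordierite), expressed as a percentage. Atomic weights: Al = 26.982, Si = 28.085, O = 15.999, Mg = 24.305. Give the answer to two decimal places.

49.23 mass %

Molar mass of Mg2Al4Si5O18: 2×24.305 + 4×26.982 + 5×28.085 + 18×15.999 = 584.945 g/mol.
Mass of O per formula unit: 18 × 15.999 = 287.982 g.
Weight fraction O = 287.982 / 584.945 = 0.4923.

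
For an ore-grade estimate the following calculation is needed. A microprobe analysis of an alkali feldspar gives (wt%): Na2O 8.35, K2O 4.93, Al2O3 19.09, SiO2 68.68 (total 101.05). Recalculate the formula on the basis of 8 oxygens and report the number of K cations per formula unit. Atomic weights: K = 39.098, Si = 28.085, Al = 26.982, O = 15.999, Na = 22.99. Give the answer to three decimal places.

Na2O (M=61.979): mol = 0.13472; Na = 0.26944, O = 0.13472.
K2O (M=94.195): mol = 0.05234; K = 0.10468, O = 0.05234.
Al2O3 (M=101.961): mol = 0.18723; Al = 0.37446, O = 0.56169.
SiO2 (M=60.083): mol = 1.14309; Si = 1.14309, O = 2.28618.
ΣO = 3.03493; factor = 8/ΣO = 2.63598.
K apfu = 0.10468 × 2.63598 = 0.276.

0.276 K apfu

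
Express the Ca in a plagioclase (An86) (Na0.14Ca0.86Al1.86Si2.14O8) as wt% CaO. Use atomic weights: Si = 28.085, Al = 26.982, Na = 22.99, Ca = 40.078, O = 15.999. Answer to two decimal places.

M(Na0.14Ca0.86Al1.86Si2.14O8) = 275.966 g/mol; M(CaO) = 56.077 g/mol.
Moles CaO per formula unit = 0.86 Ca ÷ 1 = 0.8600.
CaO fraction = (0.8600 × 56.077) / 275.966 = 48.226/275.966 = 0.1748.

17.48 wt%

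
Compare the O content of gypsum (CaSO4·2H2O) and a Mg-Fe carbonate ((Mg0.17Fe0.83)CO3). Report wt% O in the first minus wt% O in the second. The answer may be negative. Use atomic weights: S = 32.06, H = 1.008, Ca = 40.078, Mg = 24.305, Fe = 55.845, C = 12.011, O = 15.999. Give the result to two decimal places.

12.32 percentage points

First mineral: 95.994 g O in 172.164 g formula = 55.76 wt% O.
Second mineral: 47.997 g O in 110.491 g formula = 43.44 wt% O.
55.76% − 43.44% gives a difference of 12.32 percentage points.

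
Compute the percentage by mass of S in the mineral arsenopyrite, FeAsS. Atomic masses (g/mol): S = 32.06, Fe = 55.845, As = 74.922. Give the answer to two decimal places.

19.69 wt%

Formula mass = 1*55.845 + 1*74.922 + 1*32.06 = 162.827 g/mol, of which 32.060 g is S.
So S makes up 32.060/162.827 = 0.1969 of the mass, i.e. 19.69%.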